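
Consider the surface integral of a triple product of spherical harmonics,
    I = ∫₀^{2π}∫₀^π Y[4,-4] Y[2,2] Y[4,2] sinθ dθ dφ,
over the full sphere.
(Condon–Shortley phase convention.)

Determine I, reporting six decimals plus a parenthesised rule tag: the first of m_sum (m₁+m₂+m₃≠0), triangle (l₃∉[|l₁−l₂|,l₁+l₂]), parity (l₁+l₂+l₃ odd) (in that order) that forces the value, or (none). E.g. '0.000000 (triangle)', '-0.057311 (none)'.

-0.106180 (none)

m-sum 0 ✓  L=10 even ✓  2≤4≤6 ✓
Π(2lᵢ+1) = 9×5×9 = 405
triangle coeff Δ(4,2,4) = 1/13860
Σ_t [0,2]: t=0:+1/192 t=1:−1/36 t=2:+1/192 = -5/288
(3j)²=20/693 [(4 2 4; 0 0 0)], sign=-1
Σ_t [2,2]: t=2:+1/2880 = 1/2880
(3j)²=2/165 [(4 2 4; -4 2 2)], sign=+1
⇒ 4πI² = 120/847
I = (-1)√(120/847/(4π)) = -0.10618031
No selection rule forces the value: the integral is nonzero (none).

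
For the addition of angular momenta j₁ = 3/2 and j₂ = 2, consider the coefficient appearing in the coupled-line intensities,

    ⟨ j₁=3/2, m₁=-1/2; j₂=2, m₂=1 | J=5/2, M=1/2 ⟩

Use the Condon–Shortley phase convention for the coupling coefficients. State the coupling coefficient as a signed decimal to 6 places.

√[6·1!2!3!/7! · 1!2!3!1!3!2!] = √(72/35)
  +(−1)^0/∏(0,1,2,3,0,0)! = 1/12  (running 1/12)
  +(−1)^1/∏(1,0,1,2,1,1)! = -1/2  (running -5/12)
⟨..|..⟩ = √(72/35)·(-5/12) = -0.597614

-0.597614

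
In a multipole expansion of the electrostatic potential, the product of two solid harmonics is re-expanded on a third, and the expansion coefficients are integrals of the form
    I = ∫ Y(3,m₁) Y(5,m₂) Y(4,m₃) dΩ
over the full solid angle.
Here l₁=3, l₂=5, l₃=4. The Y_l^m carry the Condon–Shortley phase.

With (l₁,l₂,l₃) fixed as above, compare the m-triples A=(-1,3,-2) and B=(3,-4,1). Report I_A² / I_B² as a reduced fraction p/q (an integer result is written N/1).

Shared (l₁,l₂,l₃)=(3,5,4): N and (l;000)² cancel in I_A²/I_B².
A: Δ = 4!·2!·6!/13! = 1/180180; Racah Σ t=2..4: t=2:+1/5760 t=3:−1/720 t=4:+1/2304 = -1/1280; ⇒ 3j(3 5 4; -1 3 -2)² = 27/1430, sgn -1
B: Δ = 4!·2!·6!/13! = 1/180180; Racah Σ t=0..0: t=0:+1/5760 = 1/5760; ⇒ 3j(3 5 4; 3 -4 1)² = 9/286, sgn -1
I_A²/I_B² = (27/1430)/(9/286) = 3/5

3/5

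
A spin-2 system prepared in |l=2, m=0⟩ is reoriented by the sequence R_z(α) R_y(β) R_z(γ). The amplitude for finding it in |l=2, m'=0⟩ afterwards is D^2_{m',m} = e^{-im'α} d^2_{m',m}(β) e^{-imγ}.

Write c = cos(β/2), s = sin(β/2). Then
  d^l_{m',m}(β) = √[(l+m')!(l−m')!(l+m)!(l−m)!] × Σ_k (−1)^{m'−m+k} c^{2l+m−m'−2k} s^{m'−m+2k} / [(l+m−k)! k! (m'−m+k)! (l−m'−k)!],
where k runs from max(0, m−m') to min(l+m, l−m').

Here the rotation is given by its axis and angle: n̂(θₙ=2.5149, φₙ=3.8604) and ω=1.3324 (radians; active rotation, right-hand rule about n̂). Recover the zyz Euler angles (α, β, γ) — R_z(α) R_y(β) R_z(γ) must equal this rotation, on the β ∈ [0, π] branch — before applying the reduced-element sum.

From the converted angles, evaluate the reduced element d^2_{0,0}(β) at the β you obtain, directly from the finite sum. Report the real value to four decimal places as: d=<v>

Axis–angle → zyz. n̂ = (sinθₙcosφₙ, sinθₙsinφₙ, cosθₙ) = (-0.441372, -0.386183, -0.809972), ω = 1.3324.
R = I cosω + sinω [n̂]ₓ + (1−cosω) n̂n̂ᵀ gives
  R = [+0.384951, +0.917263, -0.102183; -0.656865, +0.350064, +0.667820; +0.648338, -0.189957, +0.737275]
β = atan2(√(R₁₃²+R₂₃²), R₃₃) = 0.741768; α = atan2(R₂₃, R₁₃) mod 2π = 1.722629; γ = atan2(R₃₂, −R₃₁) mod 2π = 3.426607
d^2_{0,0}(β=0.7418) via the finite sum:
Half-angle: c=0.932007, s=0.362440. N=√(2·2·2·2)=4.000000
The bounds max(0,m−m')=0 and min(l+m,l−m')=2 give 3 terms
  k=0: (−1)^0·4.0000/(4)·0.9320^4·0.3624^0 = +0.754531
  k=1: (−1)^1·4.0000/(1)·0.9320^2·0.3624^2 = -0.456426
  k=2: (−1)^2·4.0000/(4)·0.9320^0·0.3624^4 = +0.017256
d^2_{0,0}(0.7418) = +0.754531 -0.456426 +0.017256 = +0.315362

d=0.3154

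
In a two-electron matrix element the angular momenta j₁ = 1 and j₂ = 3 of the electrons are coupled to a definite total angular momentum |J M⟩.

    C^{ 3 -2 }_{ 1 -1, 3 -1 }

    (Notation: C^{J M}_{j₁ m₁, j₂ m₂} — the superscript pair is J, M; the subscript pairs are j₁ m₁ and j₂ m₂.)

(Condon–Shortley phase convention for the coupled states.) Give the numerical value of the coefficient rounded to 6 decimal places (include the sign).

triangle: 1!·1!·5!/8! = 120/40320
(j±m)!: 0!·2!·2!·4!·1!·5! = 11520
prefactor² = (2J+1)·Δ·N² = 240
  k=1: −1/(1!·0!·1!·1!·0!·4!) = -1/24
Σ = -1/24  ⇒  CG² = 240·(-1/24)² = 5/12
CG = −√(5/12) = -0.645497

-0.645497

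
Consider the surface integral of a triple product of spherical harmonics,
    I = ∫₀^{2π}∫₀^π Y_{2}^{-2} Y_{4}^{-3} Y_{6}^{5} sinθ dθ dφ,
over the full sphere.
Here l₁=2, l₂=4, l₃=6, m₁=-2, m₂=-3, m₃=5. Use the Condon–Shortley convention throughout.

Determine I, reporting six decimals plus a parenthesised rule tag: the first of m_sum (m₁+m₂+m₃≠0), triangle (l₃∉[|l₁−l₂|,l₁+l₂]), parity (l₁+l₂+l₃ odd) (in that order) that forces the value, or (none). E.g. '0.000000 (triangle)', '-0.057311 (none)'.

-0.288917 (none)

Checks pass: Σm=0; 12 even; l₃=6∈[2,6].
(2·2+1)(2·4+1)(2·6+1) = 585
Δ: 0! 4! 8! / 13! → 1/6435
sum: t=0:+1/2304 = 1/2304
3j²(2 4 6; 0 0 0) = Δ·Π!·Σ² = 5/143  (sign +1)
sum: t=0:+1/120960 = 1/120960
3j²(2 4 6; -2 -3 5) = Δ·Π!·Σ² = 2/39  (sign -1)
combine: 4πI² = 585·5/143·2/39 = 150/143
take √, sign -1: I = -0.28891672
No selection rule forces the value: the integral is nonzero (none).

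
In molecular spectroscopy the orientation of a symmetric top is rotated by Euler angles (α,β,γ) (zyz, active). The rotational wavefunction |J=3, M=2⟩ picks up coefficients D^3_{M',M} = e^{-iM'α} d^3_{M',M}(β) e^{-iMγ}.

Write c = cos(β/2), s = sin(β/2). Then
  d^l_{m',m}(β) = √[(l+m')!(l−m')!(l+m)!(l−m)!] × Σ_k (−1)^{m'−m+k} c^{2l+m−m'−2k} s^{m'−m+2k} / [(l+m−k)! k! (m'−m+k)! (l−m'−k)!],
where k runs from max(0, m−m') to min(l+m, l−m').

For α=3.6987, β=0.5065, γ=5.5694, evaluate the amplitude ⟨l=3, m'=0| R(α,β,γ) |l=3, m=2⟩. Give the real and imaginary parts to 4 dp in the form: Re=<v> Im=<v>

First d^3_{0,2}(β=0.5065), then the phase factors e^{-i(0)α} and e^{-i(2)γ}:
Half-angle: c=0.968103, s=0.250552. N=√(6·6·120·1)=65.726707
The bounds max(0,m−m')=2 and min(l+m,l−m')=3 give 2 terms
  k=2: (−1)^0·65.7267/(12)·0.9681^4·0.2506^2 = +0.302024
  k=3: (−1)^1·65.7267/(12)·0.9681^2·0.2506^4 = -0.020230
d^3_{0,2}(0.5065) = +0.302024 -0.020230 = +0.281794
D = (+1.000000+0.000000i)·(+0.281794)·(+0.142737+0.989761i) = +0.040222+0.278909i

Re=0.0402 Im=0.2789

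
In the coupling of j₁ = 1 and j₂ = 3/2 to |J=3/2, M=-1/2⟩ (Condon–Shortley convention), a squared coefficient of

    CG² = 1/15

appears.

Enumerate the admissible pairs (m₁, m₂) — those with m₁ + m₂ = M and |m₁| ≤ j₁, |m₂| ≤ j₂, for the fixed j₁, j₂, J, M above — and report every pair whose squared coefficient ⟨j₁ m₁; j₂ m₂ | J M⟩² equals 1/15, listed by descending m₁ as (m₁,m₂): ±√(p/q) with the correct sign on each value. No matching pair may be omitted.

(0,-1/2): +√(1/15)

Admissible pairs with m₁+m₂ = M = -1/2: (-1,1/2), (0,-1/2), (1,-3/2)
  (m₁,m₂)=(1,-3/2): CG² = 2/5, CG = +√(2/5)
  (m₁,m₂)=(0,-1/2): CG² = 1/15, CG = +√(1/15)   ← matches the target
  (m₁,m₂)=(-1,1/2): CG² = 8/15, CG = −√(8/15)
Pairs with CG² = 1/15: (0,-1/2): +√(1/15)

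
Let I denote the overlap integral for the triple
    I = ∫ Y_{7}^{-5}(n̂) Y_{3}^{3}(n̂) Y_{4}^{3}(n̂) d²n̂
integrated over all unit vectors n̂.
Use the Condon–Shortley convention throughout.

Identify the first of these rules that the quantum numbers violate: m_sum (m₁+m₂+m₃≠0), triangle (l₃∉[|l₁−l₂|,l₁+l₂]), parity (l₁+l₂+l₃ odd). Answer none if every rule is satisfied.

m_sum

m₁+m₂+m₃ = -5 + 3 + 3 = 1  ✗
triangle: |7−3|=4 ≤ l₃=4 ≤ 7+3=10
parity: l₁+l₂+l₃ = 14 is even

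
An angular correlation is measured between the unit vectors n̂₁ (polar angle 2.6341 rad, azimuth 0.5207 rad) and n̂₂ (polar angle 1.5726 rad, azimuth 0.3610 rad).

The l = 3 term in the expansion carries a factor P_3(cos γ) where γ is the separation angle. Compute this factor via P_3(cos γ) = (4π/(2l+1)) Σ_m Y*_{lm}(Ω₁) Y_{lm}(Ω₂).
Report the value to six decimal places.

Addition theorem: P_3(cos γ) = (4π/7) Σ_m Y*_{lm}(Ω₁) Y_{lm}(Ω₂), m = −3…3:
  m=-3: Y*=+0.000416+0.047888i  Y=+0.195544-0.368560i  product +0.017731+0.009211i
  m=-2: Y*=-0.106535-0.182078i  Y=-0.001383+0.001218i  product +0.000369+0.000122i
  m=-1: Y*=+0.384089+0.220272i  Y=-0.302344+0.114148i  product -0.141271-0.022755i
  m=+0: Y*=-0.267138-0.000000i  Y=+0.002019+0.000000i  product -0.000539-0.000000i
  m=+1: Y*=-0.384089+0.220272i  Y=+0.302344+0.114148i  product -0.141271+0.022755i
  m=+2: Y*=-0.106535+0.182078i  Y=-0.001383-0.001218i  product +0.000369-0.000122i
  m=+3: Y*=-0.000416+0.047888i  Y=-0.195544-0.368560i  product +0.017731-0.009211i
Accumulated sum -0.246880+0.000000i; after 4π/(2l+1) scaling, -0.443199+0.000000i ⇒ P_3 = -0.443199

-0.443199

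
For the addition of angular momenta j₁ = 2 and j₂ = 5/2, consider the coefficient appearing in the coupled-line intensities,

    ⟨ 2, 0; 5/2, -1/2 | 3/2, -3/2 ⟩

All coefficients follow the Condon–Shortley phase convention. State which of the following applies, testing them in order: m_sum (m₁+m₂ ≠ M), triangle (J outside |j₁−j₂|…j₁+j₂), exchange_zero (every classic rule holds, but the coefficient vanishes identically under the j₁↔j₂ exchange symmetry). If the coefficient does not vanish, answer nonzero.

m_sum

m-sum: m₁+m₂ = 0+(-1/2) = -1/2, M = -3/2  ✗ ⇒ coefficient is 0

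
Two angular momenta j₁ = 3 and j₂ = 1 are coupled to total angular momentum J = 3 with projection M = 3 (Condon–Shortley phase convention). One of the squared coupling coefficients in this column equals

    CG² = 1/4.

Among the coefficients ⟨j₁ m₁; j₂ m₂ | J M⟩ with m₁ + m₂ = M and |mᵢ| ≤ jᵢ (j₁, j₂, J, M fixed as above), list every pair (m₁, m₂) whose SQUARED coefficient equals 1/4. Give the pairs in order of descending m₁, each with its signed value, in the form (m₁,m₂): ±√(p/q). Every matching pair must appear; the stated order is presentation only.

(2,1): −√(1/4)

Admissible pairs with m₁+m₂ = M = 3: (2,1), (3,0)
  (m₁,m₂)=(3,0): CG² = 3/4, CG = +√(3/4)
  (m₁,m₂)=(2,1): CG² = 1/4, CG = −√(1/4)   ← matches the target
Pairs with CG² = 1/4: (2,1): −√(1/4)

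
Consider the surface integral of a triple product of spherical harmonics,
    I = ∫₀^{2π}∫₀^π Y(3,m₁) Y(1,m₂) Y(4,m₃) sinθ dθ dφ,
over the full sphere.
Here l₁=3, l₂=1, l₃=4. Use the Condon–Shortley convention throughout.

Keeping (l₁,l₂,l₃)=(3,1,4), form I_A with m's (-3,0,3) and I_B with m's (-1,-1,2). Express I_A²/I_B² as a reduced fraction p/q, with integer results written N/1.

7/15

Shared (l₁,l₂,l₃)=(3,1,4): N and (l;000)² cancel in I_A²/I_B².
A: Δ = 0!·6!·2!/9! = 1/252; Racah Σ t=0..0: t=0:+1/720 = 1/720; ⇒ 3j(3 1 4; -3 0 3)² = 1/36, sgn -1
B: Δ = 0!·6!·2!/9! = 1/252; Racah Σ t=0..0: t=0:+1/96 = 1/96; ⇒ 3j(3 1 4; -1 -1 2)² = 5/84, sgn +1
I_A²/I_B² = (1/36)/(5/84) = 7/15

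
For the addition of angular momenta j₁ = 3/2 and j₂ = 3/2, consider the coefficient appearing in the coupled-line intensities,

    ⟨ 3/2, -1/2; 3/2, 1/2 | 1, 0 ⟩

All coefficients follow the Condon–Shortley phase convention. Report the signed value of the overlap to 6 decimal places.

√[3·2!1!1!/5! · 1!2!2!1!1!1!] = √(1/5)
  +(−1)^1/∏(1,1,1,1,0,0)! = -1  (running -1)
  +(−1)^2/∏(2,0,0,0,1,1)! = 1/2  (running -1/2)
⟨..|..⟩ = √(1/5)·(-1/2) = -0.223607

−√(1/20) ≈ -0.223607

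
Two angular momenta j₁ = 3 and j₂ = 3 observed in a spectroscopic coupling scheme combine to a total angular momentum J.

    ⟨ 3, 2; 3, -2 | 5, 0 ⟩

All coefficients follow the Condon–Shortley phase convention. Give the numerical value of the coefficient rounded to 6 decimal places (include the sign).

+√(4/21) = +0.436436

√[11·1!5!5!/12! · 5!1!1!5!5!5!] = √(480000/7)
  +(−1)^0/∏(0,1,1,1,4,4)! = 1/576  (running 1/576)
  +(−1)^1/∏(1,0,0,0,5,5)! = -1/14400  (running 1/600)
⟨..|..⟩ = √(480000/7)·(1/600) = +0.436436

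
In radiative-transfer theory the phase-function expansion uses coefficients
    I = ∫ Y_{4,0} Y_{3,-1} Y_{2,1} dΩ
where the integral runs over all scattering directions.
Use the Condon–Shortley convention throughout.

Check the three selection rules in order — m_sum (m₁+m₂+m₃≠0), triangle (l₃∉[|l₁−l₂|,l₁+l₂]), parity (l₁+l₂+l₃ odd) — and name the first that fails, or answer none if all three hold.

parity

m₁+m₂+m₃ = 0 − 1 + 1 = 0  ✓
triangle: |4−3|=1 ≤ l₃=2 ≤ 4+3=7  ✓
parity: l₁+l₂+l₃ = 9 is odd  ✗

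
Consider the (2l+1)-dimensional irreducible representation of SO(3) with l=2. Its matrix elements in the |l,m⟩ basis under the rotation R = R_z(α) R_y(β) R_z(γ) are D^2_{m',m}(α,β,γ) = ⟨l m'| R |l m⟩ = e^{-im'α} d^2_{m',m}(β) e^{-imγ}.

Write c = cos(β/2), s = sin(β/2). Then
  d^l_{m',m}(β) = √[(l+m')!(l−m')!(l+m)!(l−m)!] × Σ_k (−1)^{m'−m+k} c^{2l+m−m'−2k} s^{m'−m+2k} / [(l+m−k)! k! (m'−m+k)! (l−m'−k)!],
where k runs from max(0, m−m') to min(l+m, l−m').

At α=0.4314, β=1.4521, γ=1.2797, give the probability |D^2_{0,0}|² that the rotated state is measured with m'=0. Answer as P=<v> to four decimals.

First d^2_{0,0}(β=1.4521), then the phase factors e^{-i(0)α} and e^{-i(0)γ}:
Half-angle: c=0.747803, s=0.663921. N=√(2·2·2·2)=4.000000
k∈{0,1,2} keeps every argument non-negative
  k=0: (−1)^0·4.0000/(4)·0.7478^4·0.6639^0 = +0.312715
  k=1: (−1)^1·4.0000/(1)·0.7478^2·0.6639^2 = -0.985977
  k=2: (−1)^2·4.0000/(4)·0.7478^0·0.6639^4 = +0.194297
d^2_{0,0}(1.4521) = +0.312715 -0.985977 +0.194297 = -0.478966
|D^2_{0,0}|² = |d^2_{0,0}(β)|² = (-0.478966)² = 0.229408 (the z-rotation phases have unit modulus)

P=0.2294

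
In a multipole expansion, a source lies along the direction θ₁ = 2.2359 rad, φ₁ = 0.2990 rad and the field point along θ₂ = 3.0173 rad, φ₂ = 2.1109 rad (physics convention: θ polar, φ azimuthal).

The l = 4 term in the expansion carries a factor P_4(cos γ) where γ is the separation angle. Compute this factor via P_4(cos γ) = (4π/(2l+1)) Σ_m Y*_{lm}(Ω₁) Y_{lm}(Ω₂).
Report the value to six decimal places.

-0.399478

Term-by-term m-sum for l=4 (normalisation 4π/9 = 1.396263):
  term(m=-4) = 0.00001 - 0.00001j   from Y*(Ω₁)=0.06210 + 0.15786j, Y(Ω₂)=-0.00006 - 0.00009j
  term(m=-3) = 0.00059 + 0.00067j   from Y*(Ω₁)=-0.23481 - 0.29408j, Y(Ω₂)=-0.00236 + 0.00012j
  term(m=-2) = -0.00926 + 0.00485j   from Y*(Ω₁)=0.28518 + 0.19427j, Y(Ω₂)=-0.01427 + 0.02672j
  term(m=-1) = 0.00415 + 0.01688j   from Y*(Ω₁)=0.07332 + 0.02260j, Y(Ω₂)=0.11649 + 0.19428j
  term(m=+0) = -0.27708 + 0.00000j   from Y*(Ω₁)=-0.35427 + 0.00000j, Y(Ω₂)=0.78213 + 0.00000j
  term(m=+1) = 0.00415 - 0.01688j   from Y*(Ω₁)=-0.07332 + 0.02260j, Y(Ω₂)=-0.11649 + 0.19428j
  term(m=+2) = -0.00926 - 0.00485j   from Y*(Ω₁)=0.28518 - 0.19427j, Y(Ω₂)=-0.01427 - 0.02672j
  term(m=+3) = 0.00059 - 0.00067j   from Y*(Ω₁)=0.23481 - 0.29408j, Y(Ω₂)=0.00236 + 0.00012j
  term(m=+4) = 0.00001 + 0.00001j   from Y*(Ω₁)=0.06210 - 0.15786j, Y(Ω₂)=-0.00006 + 0.00009j
Σ over m = -0.28611 + 0.00000j; ×(4π/9) → -0.39948 + 0.00000j. Real part: -0.399478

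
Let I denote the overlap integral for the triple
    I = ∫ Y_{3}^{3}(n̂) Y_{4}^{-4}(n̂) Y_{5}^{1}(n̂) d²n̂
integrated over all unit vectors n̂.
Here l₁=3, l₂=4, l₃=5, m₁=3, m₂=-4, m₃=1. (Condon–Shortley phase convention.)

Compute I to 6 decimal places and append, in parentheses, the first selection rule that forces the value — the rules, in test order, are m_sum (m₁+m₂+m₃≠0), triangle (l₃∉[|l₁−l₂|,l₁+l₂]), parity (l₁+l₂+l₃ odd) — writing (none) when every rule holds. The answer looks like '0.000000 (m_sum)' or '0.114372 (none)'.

Checks pass: Σm=0; 12 even; l₃=5∈[1,7].
(2·3+1)(2·4+1)(2·5+1) = 693
Δ: 2! 4! 6! / 13! → 1/180180
sum: t=0:+1/576 t=1:−1/144 t=2:+1/576 = -1/288
3j²(3 4 5; 0 0 0) = Δ·Π!·Σ² = 20/1001  (sign +1)
sum: t=0:+1/34560 = 1/34560
3j²(3 4 5; 3 -4 1) = Δ·Π!·Σ² = 1/429  (sign +1)
combine: 4πI² = 693·20/1001·1/429 = 60/1859
take √, sign +1: I = 0.05067935
No selection rule forces the value: the integral is nonzero (none).

0.050679 (none)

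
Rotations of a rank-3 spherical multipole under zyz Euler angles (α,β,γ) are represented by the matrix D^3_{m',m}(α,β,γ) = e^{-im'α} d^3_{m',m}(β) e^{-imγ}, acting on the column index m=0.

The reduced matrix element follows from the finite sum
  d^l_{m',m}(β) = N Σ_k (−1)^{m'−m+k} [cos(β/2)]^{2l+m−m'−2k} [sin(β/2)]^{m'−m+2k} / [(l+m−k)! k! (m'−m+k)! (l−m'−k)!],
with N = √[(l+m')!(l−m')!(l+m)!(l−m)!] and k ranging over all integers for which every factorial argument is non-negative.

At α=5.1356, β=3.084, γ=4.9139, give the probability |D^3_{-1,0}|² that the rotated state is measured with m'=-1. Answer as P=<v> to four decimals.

P=0.0099

Split into d^3_{-1,0}(β=3.0840) × two z-phases.
With c≡cos(β/2)=0.028792 and s≡sin(β/2)=0.999585, N=[2·24·6·6]^{1/2}=41.569219
The bounds max(0,m−m')=1 and min(l+m,l−m')=3 give 3 terms
  k=1: (−1)^0·41.5692/(12)·0.0288^5·0.9996^1 = +0.000000
  k=2: (−1)^1·41.5692/(4)·0.0288^3·0.9996^3 = -0.000248
  k=3: (−1)^2·41.5692/(12)·0.0288^1·0.9996^5 = +0.099533
d^3_{-1,0}(3.0840) = +0.000000 -0.000248 +0.099533 = +0.099285
|D^3_{-1,0}|² = |d^3_{-1,0}(β)|² = (+0.099285)² = 0.009858 (the z-rotation phases have unit modulus)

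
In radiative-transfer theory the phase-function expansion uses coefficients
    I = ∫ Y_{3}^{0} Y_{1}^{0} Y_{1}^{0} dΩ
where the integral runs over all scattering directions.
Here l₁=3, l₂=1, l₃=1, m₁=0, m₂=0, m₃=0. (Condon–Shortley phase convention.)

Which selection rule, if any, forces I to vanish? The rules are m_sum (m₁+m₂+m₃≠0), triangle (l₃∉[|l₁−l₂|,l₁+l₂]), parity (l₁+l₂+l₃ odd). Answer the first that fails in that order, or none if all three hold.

triangle

azimuthal sum: 0 + 0 + 0 = 0  ✓
l₃ must lie in [2,4]; have l₃=1  ✗
L = 3 + 1 + 1 = 5 (odd)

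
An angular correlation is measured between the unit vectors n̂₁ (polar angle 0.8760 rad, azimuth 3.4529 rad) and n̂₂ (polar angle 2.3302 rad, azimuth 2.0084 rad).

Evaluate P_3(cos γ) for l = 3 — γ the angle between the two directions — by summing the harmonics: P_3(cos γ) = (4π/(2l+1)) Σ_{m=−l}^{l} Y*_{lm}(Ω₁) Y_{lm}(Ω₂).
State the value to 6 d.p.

0.428657

Summing Y*_{l m}(θ₁,φ₁)·Y_{l m}(θ₂,φ₂) over m ∈ [−3, 3]; prefactor 4π/(2·3+1) = 1.795196:
  m=-3: Y*=-0.11247 - 0.15205j  Y=0.15389 + 0.04061j  product -0.01113 - 0.02797j
  m=-2: Y*=0.31366 + 0.22516j  Y=0.23717 - 0.28411j  product 0.13836 - 0.03571j
  m=-1: Y*=-0.24802 - 0.07981j  Y=-0.13608 - 0.29087j  product 0.01054 + 0.08300j
  m=+0: Y*=-0.22710 + 0.00000j  Y=0.16184 + 0.00000j  product -0.03675 + 0.00000j
  m=+1: Y*=0.24802 - 0.07981j  Y=0.13608 - 0.29087j  product 0.01054 - 0.08300j
  m=+2: Y*=0.31366 - 0.22516j  Y=0.23717 + 0.28411j  product 0.13836 + 0.03571j
  m=+3: Y*=0.11247 - 0.15205j  Y=-0.15389 + 0.04061j  product -0.01113 + 0.02797j
Accumulated sum 0.23878 + 0.00000j; after 4π/(2l+1) scaling, 0.42866 + 0.00000j ⇒ P_3 = 0.428657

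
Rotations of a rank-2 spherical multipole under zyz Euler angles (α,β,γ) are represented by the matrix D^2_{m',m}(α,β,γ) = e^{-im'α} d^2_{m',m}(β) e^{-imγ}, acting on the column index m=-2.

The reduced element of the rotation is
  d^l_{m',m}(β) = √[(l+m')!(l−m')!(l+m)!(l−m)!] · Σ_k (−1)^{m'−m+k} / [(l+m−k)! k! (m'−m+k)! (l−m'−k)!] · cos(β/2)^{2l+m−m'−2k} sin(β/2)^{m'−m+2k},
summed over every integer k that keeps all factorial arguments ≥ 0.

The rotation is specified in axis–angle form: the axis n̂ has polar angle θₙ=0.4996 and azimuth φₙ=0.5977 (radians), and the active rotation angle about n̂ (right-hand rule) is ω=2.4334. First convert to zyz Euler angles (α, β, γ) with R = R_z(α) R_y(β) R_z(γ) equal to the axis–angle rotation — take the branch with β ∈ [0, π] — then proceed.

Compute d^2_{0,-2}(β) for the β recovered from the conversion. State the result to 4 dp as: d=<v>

Axis–angle → zyz. n̂ = (sinθₙcosφₙ, sinθₙsinφₙ, cosθₙ) = (+0.396018, +0.269596, +0.877774), ω = 2.4334.
R = I cosω + sinω [n̂]ₓ + (1−cosω) n̂n̂ᵀ gives
  R = [-0.483589, -0.383102, +0.787003; +0.758816, -0.631652, +0.158790; +0.436280, +0.673979, +0.596164]
β = atan2(√(R₁₃²+R₂₃²), R₃₃) = 0.932081; α = atan2(R₂₃, R₁₃) mod 2π = 0.199092; γ = atan2(R₃₂, −R₃₁) mod 2π = 2.145285
d^2_{0,-2}(β=0.9321) via the finite sum:
With c≡cos(β/2)=0.893354 and s≡sin(β/2)=0.449353, N=[2·2·1·24]^{1/2}=9.797959
k∈{0} keeps every argument non-negative
  k=0: (−1)^2·9.7980/(4)·0.8934^2·0.4494^2 = +0.394728
d^2_{0,-2}(0.9321) = +0.394728

d=0.3947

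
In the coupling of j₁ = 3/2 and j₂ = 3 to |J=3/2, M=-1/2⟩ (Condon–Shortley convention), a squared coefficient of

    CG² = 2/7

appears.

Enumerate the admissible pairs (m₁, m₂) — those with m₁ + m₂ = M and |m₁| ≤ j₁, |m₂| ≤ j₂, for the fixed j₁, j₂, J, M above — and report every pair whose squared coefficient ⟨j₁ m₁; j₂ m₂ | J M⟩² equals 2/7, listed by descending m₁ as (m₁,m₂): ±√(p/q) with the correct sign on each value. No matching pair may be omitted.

Admissible pairs with m₁+m₂ = M = -1/2: (-3/2,1), (-1/2,0), (1/2,-1), (3/2,-2)
  (m₁,m₂)=(3/2,-2): CG² = 2/7, CG = +√(2/7)   ← matches the target
  (m₁,m₂)=(1/2,-1): CG² = 12/35, CG = −√(12/35)
  (m₁,m₂)=(-1/2,0): CG² = 9/35, CG = +√(9/35)
  (m₁,m₂)=(-3/2,1): CG² = 4/35, CG = −√(4/35)
Pairs with CG² = 2/7: (3/2,-2): +√(2/7)

(3/2,-2): +√(2/7)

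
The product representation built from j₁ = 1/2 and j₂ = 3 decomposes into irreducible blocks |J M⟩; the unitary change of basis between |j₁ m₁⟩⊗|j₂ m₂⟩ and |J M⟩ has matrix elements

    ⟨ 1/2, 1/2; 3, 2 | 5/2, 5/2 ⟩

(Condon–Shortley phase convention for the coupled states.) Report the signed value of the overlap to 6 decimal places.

+√(1/7) = +0.377964

√[6·1!0!5!/7! · 1!0!5!1!5!0!] = √(14400/7)
  +(−1)^0/∏(0,1,0,5,0,0)! = 1/120  (running 1/120)
⟨..|..⟩ = √(14400/7)·(1/120) = +0.377964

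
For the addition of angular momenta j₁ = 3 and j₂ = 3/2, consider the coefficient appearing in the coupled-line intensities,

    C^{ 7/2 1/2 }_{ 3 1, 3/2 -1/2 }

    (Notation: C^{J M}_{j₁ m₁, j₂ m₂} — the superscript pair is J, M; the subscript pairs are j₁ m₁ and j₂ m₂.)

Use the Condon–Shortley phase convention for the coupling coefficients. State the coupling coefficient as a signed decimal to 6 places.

+√(2/7) = +0.534522

j₁+j₂−J=1  J+j₁−j₂=5  J−j₁+j₂=2  j₁+j₂+J+1=9
(j₁±m₁, j₂±m₂, J±M) = (4,2,1,2,4,3)
P² = 512/7
sum k=0..1:
  [0] +1/12 = 1/12
  [1] −1/48 = -1/48
S = 1/16
C² = P²·S² = 2/7 ; C = +0.534522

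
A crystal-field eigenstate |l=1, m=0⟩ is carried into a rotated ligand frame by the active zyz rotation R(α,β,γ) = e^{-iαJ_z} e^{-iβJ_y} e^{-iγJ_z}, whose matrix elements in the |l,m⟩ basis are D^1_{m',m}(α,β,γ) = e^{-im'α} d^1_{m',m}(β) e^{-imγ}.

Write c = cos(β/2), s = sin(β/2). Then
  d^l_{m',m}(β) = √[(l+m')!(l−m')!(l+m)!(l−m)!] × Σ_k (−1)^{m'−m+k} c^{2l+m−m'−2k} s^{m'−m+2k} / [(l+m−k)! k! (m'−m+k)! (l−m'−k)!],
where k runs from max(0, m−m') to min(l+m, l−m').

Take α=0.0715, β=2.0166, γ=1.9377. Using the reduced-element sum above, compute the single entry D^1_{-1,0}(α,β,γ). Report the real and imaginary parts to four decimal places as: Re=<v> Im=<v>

D^1_{-1,0}(0.0715,2.0166,1.9377) = e^{-i·-1·0.0715}·d^1_{-1,0}(2.0166)·e^{-i·0·1.9377}. Compute d first:
Half-angle: c=0.533300, s=0.845926. N=√(1·2·1·1)=1.414214
The bounds max(0,m−m')=1 and min(l+m,l−m')=1 give 1 term
  k=1: (−1)^0·1.4142/(1)·0.5333^1·0.8459^1 = +0.637997
d^1_{-1,0}(2.0166) = +0.637997
D = (+0.997445+0.071439i)·(+0.637997)·(+1.000000+0.000000i) = +0.636367+0.045578i

Re=0.6364 Im=0.0456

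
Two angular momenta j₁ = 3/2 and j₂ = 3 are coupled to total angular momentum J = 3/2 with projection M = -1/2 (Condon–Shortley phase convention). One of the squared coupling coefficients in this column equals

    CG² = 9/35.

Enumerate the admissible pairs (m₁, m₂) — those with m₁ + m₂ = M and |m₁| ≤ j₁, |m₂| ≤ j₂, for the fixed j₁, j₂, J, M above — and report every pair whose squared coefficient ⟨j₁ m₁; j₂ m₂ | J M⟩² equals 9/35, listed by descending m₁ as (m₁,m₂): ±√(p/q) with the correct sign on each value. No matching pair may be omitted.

(-1/2,0): +√(9/35)

Admissible pairs with m₁+m₂ = M = -1/2: (-3/2,1), (-1/2,0), (1/2,-1), (3/2,-2)
  (m₁,m₂)=(3/2,-2): CG² = 2/7, CG = +√(2/7)
  (m₁,m₂)=(1/2,-1): CG² = 12/35, CG = −√(12/35)
  (m₁,m₂)=(-1/2,0): CG² = 9/35, CG = +√(9/35)   ← matches the target
  (m₁,m₂)=(-3/2,1): CG² = 4/35, CG = −√(4/35)
Pairs with CG² = 9/35: (-1/2,0): +√(9/35)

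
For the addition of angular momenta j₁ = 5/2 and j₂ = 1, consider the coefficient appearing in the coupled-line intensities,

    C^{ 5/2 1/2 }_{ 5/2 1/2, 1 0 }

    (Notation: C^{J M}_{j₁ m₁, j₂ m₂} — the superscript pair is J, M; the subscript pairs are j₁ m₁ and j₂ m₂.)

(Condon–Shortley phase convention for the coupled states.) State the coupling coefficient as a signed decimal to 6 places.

j₁+j₂−J=1  J+j₁−j₂=4  J−j₁+j₂=1  j₁+j₂+J+1=7
(j₁±m₁, j₂±m₂, J±M) = (3,2,1,1,3,2)
P² = 144/35
sum k=0..1:
  [0] +1/4 = 1/4
  [1] −1/6 = -1/6
S = 1/12
C² = P²·S² = 1/35 ; C = +0.169031

+√(1/35) ≈ +0.169031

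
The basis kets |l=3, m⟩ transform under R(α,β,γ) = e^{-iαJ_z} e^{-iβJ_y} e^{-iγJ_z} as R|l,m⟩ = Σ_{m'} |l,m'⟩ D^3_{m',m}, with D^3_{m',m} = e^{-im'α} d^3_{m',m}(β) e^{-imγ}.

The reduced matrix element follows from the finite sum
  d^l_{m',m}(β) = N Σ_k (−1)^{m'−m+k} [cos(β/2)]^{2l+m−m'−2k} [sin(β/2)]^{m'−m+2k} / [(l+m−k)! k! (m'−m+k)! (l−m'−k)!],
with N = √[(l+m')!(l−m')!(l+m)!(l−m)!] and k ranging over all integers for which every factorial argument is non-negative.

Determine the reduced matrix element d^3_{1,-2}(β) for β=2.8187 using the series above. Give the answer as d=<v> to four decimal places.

d=0.4509

d^3_{1,-2}(β=2.8187) via the finite sum:
c=cos(2.818700/2)=0.160746, s=sin(2.818700/2)=0.986996; N=√[24·2·1·120]=75.894664
k∈{0,1} keeps every argument non-negative
  k=0: (−1)^3·75.8947/(12)·0.1607^3·0.9870^3 = -0.025258
  k=1: (−1)^4·75.8947/(24)·0.1607^1·0.9870^5 = +0.476120
d^3_{1,-2}(2.8187) = -0.025258 +0.476120 = +0.450862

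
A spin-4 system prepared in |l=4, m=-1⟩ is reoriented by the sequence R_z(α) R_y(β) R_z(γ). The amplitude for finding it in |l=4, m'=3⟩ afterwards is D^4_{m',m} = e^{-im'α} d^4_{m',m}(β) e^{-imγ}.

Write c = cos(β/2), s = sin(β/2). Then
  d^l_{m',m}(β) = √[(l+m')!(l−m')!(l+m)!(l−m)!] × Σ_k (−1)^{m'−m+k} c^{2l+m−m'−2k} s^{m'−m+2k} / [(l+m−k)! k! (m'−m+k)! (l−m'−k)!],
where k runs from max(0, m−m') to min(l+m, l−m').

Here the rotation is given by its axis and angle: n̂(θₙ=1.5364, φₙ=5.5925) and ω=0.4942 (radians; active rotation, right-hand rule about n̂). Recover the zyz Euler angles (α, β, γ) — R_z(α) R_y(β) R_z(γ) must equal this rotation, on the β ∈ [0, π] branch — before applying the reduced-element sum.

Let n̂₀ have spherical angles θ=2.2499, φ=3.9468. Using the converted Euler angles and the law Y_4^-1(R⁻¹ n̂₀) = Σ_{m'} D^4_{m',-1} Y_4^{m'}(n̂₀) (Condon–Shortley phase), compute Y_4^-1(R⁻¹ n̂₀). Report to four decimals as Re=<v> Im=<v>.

Re=-0.1648 Im=0.1715

Axis–angle → zyz. n̂ = (sinθₙcosφₙ, sinθₙsinφₙ, cosθₙ) = (+0.770354, -0.636689, +0.034390), ω = 0.4942.
R = I cosω + sinω [n̂]ₓ + (1−cosω) n̂n̂ᵀ gives
  R = [+0.951355, -0.074998, -0.298829; -0.042374, +0.928852, -0.368020; +0.305169, +0.362780, +0.880490]
β = atan2(√(R₁₃²+R₂₃²), R₃₃) = 0.493902; α = atan2(R₂₃, R₁₃) mod 2π = 4.030378; γ = atan2(R₃₂, −R₃₁) mod 2π = 2.270156
Need the full column D^4_{m',-1} for m'=−4..4 at α=4.0304, β=0.4939, γ=2.2702.
cos(β/2)=0.969662, sin(β/2)=0.244448
d^4_{-4,-1}: single k=3 term ⇒ +0.093704;  D = +0.084051-0.041422i
d^4_{-3,-1}: k∈[2..3] ⇒ +0.394246 -0.041759 = +0.352487;  D = -0.078341+0.343671i
d^4_{-2,-1}: k∈[1..3] ⇒ +0.835924 -0.265626 +0.011254 = +0.581553;  D = -0.358697-0.457755i
d^4_{-1,-1}: k∈[0..3] ⇒ +0.781563 -0.745056 +0.094700 -0.002006 = +0.129202;  D = +0.129182+0.002241i
d^4_{0,-1}: k∈[0..3] ⇒ -0.881142 +0.335993 -0.021353 +0.000226 = -0.566276;  D = +0.364528-0.433345i
d^4_{1,-1}: k∈[0..3] ⇒ +0.496704 -0.094700 +0.003009 -0.000013 = +0.405000;  D = -0.076259-0.397755i
d^4_{2,-1}: k∈[0..2] ⇒ -0.177084 +0.016881 -0.000215 = -0.160417;  D = -0.141346-0.075862i
d^4_{3,-1}: k∈[0..1] ⇒ +0.041759 -0.001592 = +0.040167;  D = -0.037055+0.015501i
d^4_{4,-1}: single k=0 term ⇒ -0.005955;  D = -0.001679+0.005714i
Y_4^{m'}(θ=2.2499,φ=3.9468) and Σ D·Y over m':
  (+0.0841-0.0414i)·(-0.1617+0.0128i)  (-0.0783+0.3437i)·(-0.2770-0.2459i)  (-0.3587-0.4578i)·(-0.0141-0.3565i)  (+0.1292+0.0022i)·(-0.0382+0.0398i)  (+0.3645-0.4333i)·(-0.3584+0.0000i)  (-0.0763-0.3978i)·(+0.0382+0.0398i)  (-0.1413-0.0759i)·(-0.0141+0.3565i)  (-0.0371+0.0155i)·(+0.2770-0.2459i)  (-0.0017+0.0057i)·(-0.1617-0.0128i)
Y_4^-1(R⁻¹ n̂) = -0.164818+0.171506i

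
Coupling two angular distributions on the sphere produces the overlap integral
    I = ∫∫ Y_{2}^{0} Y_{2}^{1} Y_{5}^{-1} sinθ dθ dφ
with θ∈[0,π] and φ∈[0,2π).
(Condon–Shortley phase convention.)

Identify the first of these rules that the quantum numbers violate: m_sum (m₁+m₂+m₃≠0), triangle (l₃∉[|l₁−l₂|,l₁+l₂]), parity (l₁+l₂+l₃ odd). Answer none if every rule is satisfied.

triangle

azimuthal sum: 0 + 1 − 1 = 0  ✓
l₃ must lie in [0,4]; have l₃=5  ✗
L = 2 + 2 + 5 = 9 (odd)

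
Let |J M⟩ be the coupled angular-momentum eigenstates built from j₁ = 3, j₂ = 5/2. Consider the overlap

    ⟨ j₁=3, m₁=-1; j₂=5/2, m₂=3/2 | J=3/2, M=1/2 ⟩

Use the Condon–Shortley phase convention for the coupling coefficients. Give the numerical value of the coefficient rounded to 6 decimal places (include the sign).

-0.483046  (= −√(7/30))

j₁+j₂−J=4  J+j₁−j₂=2  J−j₁+j₂=1  j₁+j₂+J+1=8
(j₁±m₁, j₂±m₂, J±M) = (2,4,4,1,2,1)
P² = 384/35
sum k=3..4:
  [3] −1/6 = -1/6
  [4] +1/48 = 1/48
S = -7/48
C² = P²·S² = 7/30 ; C = -0.483046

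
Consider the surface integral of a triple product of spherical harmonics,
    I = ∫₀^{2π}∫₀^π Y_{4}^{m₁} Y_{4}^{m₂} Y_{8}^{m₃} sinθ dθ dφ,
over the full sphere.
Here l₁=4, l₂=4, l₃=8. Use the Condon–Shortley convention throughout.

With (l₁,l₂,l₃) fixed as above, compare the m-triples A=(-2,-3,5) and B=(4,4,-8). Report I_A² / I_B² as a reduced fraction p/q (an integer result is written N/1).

2/5

Same 4,4,8: normalisation and zero-m 3j drop out of the ratio.
A: Δ: 0! 8! 8! / 17! → 1/218790; sum: t=0:+1/7257600 = 1/7257600; 3j²(4 4 8; -2 -3 5) = Δ·Π!·Σ² = 2/85  (sign -1)
B: Δ: 0! 8! 8! / 17! → 1/218790; sum: t=0:+1/1625702400 = 1/1625702400; 3j²(4 4 8; 4 4 -8) = Δ·Π!·Σ² = 1/17  (sign +1)
I_A²/I_B² = (2/85)/(1/17) = 2/5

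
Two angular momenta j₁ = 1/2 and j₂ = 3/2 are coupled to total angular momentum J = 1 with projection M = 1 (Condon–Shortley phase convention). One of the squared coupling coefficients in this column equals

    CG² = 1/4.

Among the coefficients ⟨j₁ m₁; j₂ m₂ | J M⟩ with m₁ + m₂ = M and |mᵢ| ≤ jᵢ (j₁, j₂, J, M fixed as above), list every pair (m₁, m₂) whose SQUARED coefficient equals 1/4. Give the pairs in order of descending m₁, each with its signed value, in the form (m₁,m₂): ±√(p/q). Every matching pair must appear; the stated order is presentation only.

Admissible pairs with m₁+m₂ = M = 1: (-1/2,3/2), (1/2,1/2)
  (m₁,m₂)=(1/2,1/2): CG² = 1/4, CG = +√(1/4)   ← matches the target
  (m₁,m₂)=(-1/2,3/2): CG² = 3/4, CG = −√(3/4)
Pairs with CG² = 1/4: (1/2,1/2): +√(1/4)

(1/2,1/2): +√(1/4)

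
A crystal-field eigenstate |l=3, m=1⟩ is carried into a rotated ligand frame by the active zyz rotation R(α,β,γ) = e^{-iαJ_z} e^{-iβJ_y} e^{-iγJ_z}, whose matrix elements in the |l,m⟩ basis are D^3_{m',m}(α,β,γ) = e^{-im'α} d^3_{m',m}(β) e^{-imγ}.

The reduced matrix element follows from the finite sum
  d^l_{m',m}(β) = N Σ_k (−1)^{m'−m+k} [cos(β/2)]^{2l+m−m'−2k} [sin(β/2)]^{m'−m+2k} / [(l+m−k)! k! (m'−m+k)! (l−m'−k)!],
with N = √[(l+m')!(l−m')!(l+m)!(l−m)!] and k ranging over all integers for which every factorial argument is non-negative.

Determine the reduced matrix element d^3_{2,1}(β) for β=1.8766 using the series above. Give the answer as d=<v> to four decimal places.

d^3_{2,1}(β=1.8766) via the finite sum:
With c≡cos(β/2)=0.591160 and s≡sin(β/2)=0.806554, N=[120·1·24·2]^{1/2}=75.894664
k: max(0,(1)−(2))=0 … min(3+(1),3−(2))=1
  k=0: (−1)^1·75.8947/(24)·0.5912^5·0.8066^1 = -0.184145
  k=1: (−1)^2·75.8947/(12)·0.5912^3·0.8066^3 = +0.685561
d^3_{2,1}(1.8766) = -0.184145 +0.685561 = +0.501416

d=0.5014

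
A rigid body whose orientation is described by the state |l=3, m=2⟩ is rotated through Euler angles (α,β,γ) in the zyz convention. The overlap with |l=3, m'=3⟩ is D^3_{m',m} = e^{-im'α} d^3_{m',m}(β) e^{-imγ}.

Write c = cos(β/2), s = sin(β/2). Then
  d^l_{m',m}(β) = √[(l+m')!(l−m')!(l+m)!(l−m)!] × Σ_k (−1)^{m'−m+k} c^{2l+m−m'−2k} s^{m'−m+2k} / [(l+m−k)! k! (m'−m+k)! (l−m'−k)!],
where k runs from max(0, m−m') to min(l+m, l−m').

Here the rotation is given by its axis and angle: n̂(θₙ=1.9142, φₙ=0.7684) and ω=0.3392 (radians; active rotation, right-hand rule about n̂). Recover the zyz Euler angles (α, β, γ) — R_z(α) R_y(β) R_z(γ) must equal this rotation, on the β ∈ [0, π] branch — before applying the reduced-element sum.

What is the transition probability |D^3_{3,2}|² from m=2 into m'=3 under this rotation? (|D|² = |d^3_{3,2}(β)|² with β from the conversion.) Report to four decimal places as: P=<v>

P=0.1334

Axis–angle → zyz. n̂ = (sinθₙcosφₙ, sinθₙsinφₙ, cosθₙ) = (+0.677043, +0.654408, -0.336694), ω = 0.3392.
R = I cosω + sinω [n̂]ₓ + (1−cosω) n̂n̂ᵀ gives
  R = [+0.969140, +0.137274, +0.204754; -0.086784, +0.967422, -0.237829; -0.230732, +0.212720, +0.949480]
β = atan2(√(R₁₃²+R₂₃²), R₃₃) = 0.319220; α = atan2(R₂₃, R₁₃) mod 2π = 5.423196; γ = atan2(R₃₂, −R₃₁) mod 2π = 0.744803
D^3_{3,2}(5.4232,0.3192,0.7448) = e^{-i·3·5.4232}·d^3_{3,2}(0.3192)·e^{-i·2·0.7448}. Compute d first:
c=cos(0.319220/2)=0.987289, s=sin(0.319220/2)=0.158933; N=√[720·1·120·1]=293.938769
k∈{0} keeps every argument non-negative
  k=0: (−1)^1·293.9388/(120)·0.9873^5·0.1589^1 = -0.365185
d^3_{3,2}(0.3192) = -0.365185
|D^3_{3,2}|² = |d^3_{3,2}(β)|² = (-0.365185)² = 0.133360 (the z-rotation phases have unit modulus)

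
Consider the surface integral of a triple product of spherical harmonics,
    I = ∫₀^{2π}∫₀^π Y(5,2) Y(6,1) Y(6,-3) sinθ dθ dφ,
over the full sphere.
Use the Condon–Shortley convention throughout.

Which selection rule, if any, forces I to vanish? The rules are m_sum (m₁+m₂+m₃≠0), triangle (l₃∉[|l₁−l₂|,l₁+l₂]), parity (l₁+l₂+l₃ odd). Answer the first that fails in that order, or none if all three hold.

parity

azimuthal sum: 2 + 1 − 3 = 0  ✓
1 ≤ 6 ≤ 11 (triangle on l)  ✓
L = 5 + 6 + 6 = 17 (odd)  ✗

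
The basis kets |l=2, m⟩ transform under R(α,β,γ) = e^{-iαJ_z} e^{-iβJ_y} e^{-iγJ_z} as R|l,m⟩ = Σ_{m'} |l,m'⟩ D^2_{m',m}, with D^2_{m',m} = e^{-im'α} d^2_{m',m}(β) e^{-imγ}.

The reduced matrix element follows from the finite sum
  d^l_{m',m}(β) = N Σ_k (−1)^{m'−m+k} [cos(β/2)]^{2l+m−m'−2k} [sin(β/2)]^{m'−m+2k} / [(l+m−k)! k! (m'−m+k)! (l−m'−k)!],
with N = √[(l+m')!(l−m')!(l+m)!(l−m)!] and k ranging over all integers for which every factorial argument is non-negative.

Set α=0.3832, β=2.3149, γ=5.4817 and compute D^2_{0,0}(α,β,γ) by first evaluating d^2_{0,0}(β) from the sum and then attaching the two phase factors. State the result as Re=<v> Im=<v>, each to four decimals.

Re=0.1881 Im=0.0000

First d^2_{0,0}(β=2.3149), then the phase factors e^{-i(0)α} and e^{-i(0)γ}:
c=cos(2.314900/2)=0.401676, s=sin(2.314900/2)=0.915782; N=√[2·2·2·2]=4.000000
The bounds max(0,m−m')=0 and min(l+m,l−m')=2 give 3 terms
  k=0: (−1)^0·4.0000/(4)·0.4017^4·0.9158^0 = +0.026032
  k=1: (−1)^1·4.0000/(1)·0.4017^2·0.9158^2 = -0.541248
  k=2: (−1)^2·4.0000/(4)·0.4017^0·0.9158^4 = +0.703344
d^2_{0,0}(2.3149) = +0.026032 -0.541248 +0.703344 = +0.188129
Attach z-rotation phases: D = e^{-i(0)(0.3832)}·(+0.188129)·e^{-i(0)(5.4817)} = +0.188129+0.000000i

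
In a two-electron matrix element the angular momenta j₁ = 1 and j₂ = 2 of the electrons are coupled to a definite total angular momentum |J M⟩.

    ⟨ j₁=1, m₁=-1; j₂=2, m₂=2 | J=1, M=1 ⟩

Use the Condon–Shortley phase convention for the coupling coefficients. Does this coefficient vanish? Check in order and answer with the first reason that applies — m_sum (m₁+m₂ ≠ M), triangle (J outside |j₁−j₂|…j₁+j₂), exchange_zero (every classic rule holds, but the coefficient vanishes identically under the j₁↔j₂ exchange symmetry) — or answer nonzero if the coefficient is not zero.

nonzero

m-sum: m₁+m₂ = -1+2 = 1, M = 1  ✓
triangle: |j₁−j₂| = 1 ≤ J = 1 ≤ j₁+j₂ = 3  ✓
exchange: j₁≠j₂ or m₁≠m₂ — the exchange symmetry imposes no constraint here
value check: CG = +√(3/5) = +0.774597 ≠ 0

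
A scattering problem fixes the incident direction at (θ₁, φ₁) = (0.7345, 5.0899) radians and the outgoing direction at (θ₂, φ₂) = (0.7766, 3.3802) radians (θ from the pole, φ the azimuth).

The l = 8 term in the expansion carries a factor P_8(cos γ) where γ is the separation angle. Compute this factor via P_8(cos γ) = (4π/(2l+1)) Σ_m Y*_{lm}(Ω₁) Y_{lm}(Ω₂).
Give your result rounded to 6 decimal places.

-0.164044

Summing Y*_{l m}(θ₁,φ₁)·Y_{l m}(θ₂,φ₂) over m ∈ [−8, 8]; prefactor 4π/(2·8+1) = 0.739198:
  m=-8: Y*=-0.02083 + 0.00254j  Y=-0.00995 - 0.02831j  product 0.00028 + 0.00056j
  m=-7: Y*=-0.04448 - 0.08161j  Y=0.01213 + 0.12155j  product 0.00938 - 0.00640j
  m=-6: Y*=0.15852 - 0.19041j  Y=0.04104 - 0.29300j  product -0.04928 - 0.05426j
  m=-5: Y*=0.40808 + 0.13377j  Y=-0.16757 + 0.42229j  product -0.12487 + 0.14991j
  m=-4: Y*=0.02652 + 0.43600j  Y=0.21696 - 0.30625j  product 0.13928 + 0.08647j
  m=-3: Y*=-0.09034 + 0.04234j  Y=0.02146 - 0.01867j  product -0.00115 + 0.00259j
  m=-2: Y*=0.24388 + 0.22950j  Y=-0.33686 + 0.17418j  product -0.12213 - 0.03483j
  m=-1: Y*=-0.10106 + 0.25487j  Y=0.15246 - 0.03708j  product -0.00596 + 0.04260j
  m=+0: Y*=0.25864 + 0.00000j  Y=0.33628 + 0.00000j  product 0.08698 + 0.00000j
  m=+1: Y*=0.10106 + 0.25487j  Y=-0.15246 - 0.03708j  product -0.00596 - 0.04260j
  m=+2: Y*=0.24388 - 0.22950j  Y=-0.33686 - 0.17418j  product -0.12213 + 0.03483j
  m=+3: Y*=0.09034 + 0.04234j  Y=-0.02146 - 0.01867j  product -0.00115 - 0.00259j
  m=+4: Y*=0.02652 - 0.43600j  Y=0.21696 + 0.30625j  product 0.13928 - 0.08647j
  m=+5: Y*=-0.40808 + 0.13377j  Y=0.16757 + 0.42229j  product -0.12487 - 0.14991j
  m=+6: Y*=0.15852 + 0.19041j  Y=0.04104 + 0.29300j  product -0.04928 + 0.05426j
  m=+7: Y*=0.04448 - 0.08161j  Y=-0.01213 + 0.12155j  product 0.00938 + 0.00640j
  m=+8: Y*=-0.02083 - 0.00254j  Y=-0.00995 + 0.02831j  product 0.00028 - 0.00056j
Total Σ_m = -0.22192 - 0.00000j. Multiply by 0.739198: -0.16404 - 0.00000j. P_8(cos γ) = -0.164044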